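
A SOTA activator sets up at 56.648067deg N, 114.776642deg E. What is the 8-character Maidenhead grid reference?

OO76jp35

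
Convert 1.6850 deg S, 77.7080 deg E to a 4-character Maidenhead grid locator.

MI88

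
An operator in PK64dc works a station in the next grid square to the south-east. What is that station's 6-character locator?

Longitude subsquare d = 3; +1 → 4 = e.
Latitude subsquare c = 2; −1 → 1 = b.

PK64eb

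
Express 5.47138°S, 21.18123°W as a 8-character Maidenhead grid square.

HI94jm86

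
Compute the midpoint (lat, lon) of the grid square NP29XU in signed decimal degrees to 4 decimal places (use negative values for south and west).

69.8542, 85.9583

Field N=13, P=15: +13·20° lon, +15·10° lat → SW at lon 80°, lat 60°.
Square 2, 9: +2·2° lon, +9·1° lat → SW at lon 84°, lat 69°.
Subsquare x=23, u=20: +23·0.0833333° lon, +20·0.0416667° lat → SW at lon 85.9167°, lat 69.8333°.
Cell spans 0.0833333° lon × 0.0416667° lat. Centre is SW corner plus half of each.
latitude 69.8542, longitude 85.9583.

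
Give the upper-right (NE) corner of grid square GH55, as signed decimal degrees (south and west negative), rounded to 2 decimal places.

Field G=6, H=7: +6·20° lon, +7·10° lat → SW at lon -60°, lat -20°.
Square 5, 5: +5·2° lon, +5·1° lat → SW at lon -50°, lat -15°.
Cell spans 2° lon × 1° lat. NE corner is SW corner plus one full cell.
latitude -14.00, longitude -48.00.

-14.00, -48.00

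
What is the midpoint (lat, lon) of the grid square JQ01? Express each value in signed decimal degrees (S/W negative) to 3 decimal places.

71.500, 1.000

Field J=9, Q=16: +9·20° lon, +16·10° lat → SW at lon 0°, lat 70°.
Square 0, 1: +0·2° lon, +1·1° lat → SW at lon 0°, lat 71°.
Cell spans 2° lon × 1° lat. Centre is SW corner plus half of each.
latitude 71.500, longitude 1.000.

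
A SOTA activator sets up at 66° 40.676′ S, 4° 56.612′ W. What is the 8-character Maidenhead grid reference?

IC73mh67

Offset from 180°W / 90°S: lon 175.05647°, lat 23.32207°.
Field: 175.05647/20 → 8 → I, 23.32207/10 → 2 → C; chars IC.
Square: 15.05647/2 → 7, 3.32207/1 → 3; chars 73.
Subsquare: 1.05647/0.0833333 → 12 → m, 0.32207/0.0416667 → 7 → h; chars mh.
Extended square: 0.05647/0.00833333 → 6, 0.03040/0.00416667 → 7; chars 67.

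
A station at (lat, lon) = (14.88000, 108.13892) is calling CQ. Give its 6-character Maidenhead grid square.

Offset from 180°W / 90°S: lon 288.1389°, lat 104.8800°.
Field: 288.1389/20 → 14 → O, 104.8800/10 → 10 → K; chars OK.
Square: 8.1389/2 → 4, 4.8800/1 → 4; chars 44.
Subsquare: 0.1389/0.0833333 → 1 → b, 0.8800/0.0416667 → 21 → v; chars bv.

OK44bv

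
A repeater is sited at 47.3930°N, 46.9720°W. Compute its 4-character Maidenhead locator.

GN67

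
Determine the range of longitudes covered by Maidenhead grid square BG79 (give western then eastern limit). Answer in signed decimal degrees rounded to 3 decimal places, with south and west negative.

-146.000, -144.000

Field B=1, G=6: +1·20° lon, +6·10° lat → SW at lon -160°, lat -30°.
Square 7, 9: +7·2° lon, +9·1° lat → SW at lon -146°, lat -21°.
Cell spans 2° lon × 1° lat.
west -146.000, east -144.000.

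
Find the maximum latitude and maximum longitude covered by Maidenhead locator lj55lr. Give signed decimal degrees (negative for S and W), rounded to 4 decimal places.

Field L=11, J=9: +11·20° lon, +9·10° lat → SW at lon 40°, lat 0°.
Square 5, 5: +5·2° lon, +5·1° lat → SW at lon 50°, lat 5°.
Subsquare l=11, r=17: +11·0.0833333° lon, +17·0.0416667° lat → SW at lon 50.9167°, lat 5.70833°.
Cell spans 0.0833333° lon × 0.0416667° lat. NE corner is SW corner plus one full cell.
latitude 5.7500, longitude 51.0000.

5.7500, 51.0000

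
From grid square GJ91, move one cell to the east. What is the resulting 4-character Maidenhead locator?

HJ01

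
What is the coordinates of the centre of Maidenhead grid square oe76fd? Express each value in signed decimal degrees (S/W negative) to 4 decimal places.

-43.8542, 114.4583

Field O=14, E=4: +14·20° lon, +4·10° lat → SW at lon 100°, lat -50°.
Square 7, 6: +7·2° lon, +6·1° lat → SW at lon 114°, lat -44°.
Subsquare f=5, d=3: +5·0.0833333° lon, +3·0.0416667° lat → SW at lon 114.417°, lat -43.875°.
Cell spans 0.0833333° lon × 0.0416667° lat. Centre is SW corner plus half of each.
latitude -43.8542, longitude 114.4583.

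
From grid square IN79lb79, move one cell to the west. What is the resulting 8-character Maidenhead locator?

IN79lb69

Longitude extended square 7; −1 → 6.
The latitude characters are unchanged.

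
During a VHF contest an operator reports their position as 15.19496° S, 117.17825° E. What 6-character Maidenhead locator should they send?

OH84ot

Add 180° to longitude and 90° to latitude: 297.1782, 74.8050.
Field (20°×10°, letters A–R): lon ⌊297.1782/20⌋ = 14 → O; lat ⌊74.8050/10⌋ = 7 → H.
Square (2°×1°, digits 0–9): lon ⌊17.1782/2⌋ = 8; lat ⌊4.8050/1⌋ = 4.
Subsquare (5′×2.5′, letters a–x): lon ⌊1.1782/0.0833333⌋ = 14 → o; lat ⌊0.8050/0.0416667⌋ = 19 → t.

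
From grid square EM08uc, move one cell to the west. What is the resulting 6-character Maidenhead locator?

EM08tc

Longitude subsquare u = 20; −1 → 19 = t.
The latitude characters are unchanged.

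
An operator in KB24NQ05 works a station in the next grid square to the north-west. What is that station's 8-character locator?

KB24mq96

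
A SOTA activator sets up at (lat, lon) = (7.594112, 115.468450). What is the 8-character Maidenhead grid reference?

OJ77ro62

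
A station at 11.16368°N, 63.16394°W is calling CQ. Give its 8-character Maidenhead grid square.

Offset from 180°W / 90°S: lon 116.83606°, lat 101.16368°.
Field: 116.83606/20 → 5 → F, 101.16368/10 → 10 → K; chars FK.
Square: 16.83606/2 → 8, 1.16368/1 → 1; chars 81.
Subsquare: 0.83606/0.0833333 → 10 → k, 0.16368/0.0416667 → 3 → d; chars kd.
Extended square: 0.00273/0.00833333 → 0, 0.03868/0.00416667 → 9; chars 09.

FK81kd09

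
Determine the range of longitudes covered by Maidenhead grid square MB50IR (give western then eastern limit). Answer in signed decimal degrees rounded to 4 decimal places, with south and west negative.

Field M=12, B=1: +12·20° lon, +1·10° lat → SW at lon 60°, lat -80°.
Square 5, 0: +5·2° lon, +0·1° lat → SW at lon 70°, lat -80°.
Subsquare i=8, r=17: +8·0.0833333° lon, +17·0.0416667° lat → SW at lon 70.6667°, lat -79.2917°.
Cell spans 0.0833333° lon × 0.0416667° lat.
west 70.6667, east 70.7500.

70.6667, 70.7500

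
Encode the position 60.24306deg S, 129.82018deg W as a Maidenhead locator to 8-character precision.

CC59cs11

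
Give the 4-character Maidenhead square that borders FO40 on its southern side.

Latitude square 0; −1 → -1, wraps to 9, carry into field.
Latitude field O = 14; −1 → 13 = N.
The longitude characters are unchanged.

FN49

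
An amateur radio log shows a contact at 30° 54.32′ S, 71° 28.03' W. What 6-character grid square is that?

FF49gc

Add 180° to longitude and 90° to latitude: 108.5328, 59.0947.
Field (20°×10°, letters A–R): 108.5328/20 → 5 → F, 59.0947/10 → 5 → F; chars FF.
Square (2°×1°, digits 0–9): 8.5328/2 → 4, 9.0947/1 → 9; chars 49.
Subsquare (5′×2.5′, letters a–x): 0.5328/0.0833333 → 6 → g, 0.0947/0.0416667 → 2 → c; chars gc.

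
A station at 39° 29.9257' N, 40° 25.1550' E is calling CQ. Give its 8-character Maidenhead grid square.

Add 180° to longitude and 90° to latitude: 220.41925, 129.49876.
Field: lon ⌊220.41925/20⌋ = 11 → L; lat ⌊129.49876/10⌋ = 12 → M.
Square: lon ⌊0.41925/2⌋ = 0; lat ⌊9.49876/1⌋ = 9.
Subsquare: lon ⌊0.41925/0.0833333⌋ = 5 → f; lat ⌊0.49876/0.0416667⌋ = 11 → l.
Extended square: lon ⌊0.00258/0.00833333⌋ = 0; lat ⌊0.04043/0.00416667⌋ = 9.

LM09fl09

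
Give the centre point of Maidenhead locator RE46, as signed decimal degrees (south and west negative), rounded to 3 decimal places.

-43.500, 169.000

Field R=17, E=4: +17·20° lon, +4·10° lat → SW at lon 160°, lat -50°.
Square 4, 6: +4·2° lon, +6·1° lat → SW at lon 168°, lat -44°.
Cell spans 2° lon × 1° lat. Centre is SW corner plus half of each.
latitude -43.500, longitude 169.000.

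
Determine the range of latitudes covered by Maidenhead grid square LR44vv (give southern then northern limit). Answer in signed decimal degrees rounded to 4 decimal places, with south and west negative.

84.8750, 84.9167

Field L=11, R=17: +11·20° lon, +17·10° lat → SW at lon 40°, lat 80°.
Square 4, 4: +4·2° lon, +4·1° lat → SW at lon 48°, lat 84°.
Subsquare v=21, v=21: +21·0.0833333° lon, +21·0.0416667° lat → SW at lon 49.75°, lat 84.875°.
Cell spans 0.0833333° lon × 0.0416667° lat.
south 84.8750, north 84.9167.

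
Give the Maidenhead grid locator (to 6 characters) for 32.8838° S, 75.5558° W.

Offset from 180°W / 90°S: lon 104.4442°, lat 57.1162°.
Field: lon ⌊104.4442/20⌋ = 5 → F; lat ⌊57.1162/10⌋ = 5 → F.
Square: lon ⌊4.4442/2⌋ = 2; lat ⌊7.1162/1⌋ = 7.
Subsquare: lon ⌊0.4442/0.0833333⌋ = 5 → f; lat ⌊0.1162/0.0416667⌋ = 2 → c.

FF27fc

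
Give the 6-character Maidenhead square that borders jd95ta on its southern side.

JD94tx

Latitude subsquare a = 0; −1 → -1, wraps to 23 = x, carry into square.
Latitude square 5; −1 → 4.
The longitude characters are unchanged.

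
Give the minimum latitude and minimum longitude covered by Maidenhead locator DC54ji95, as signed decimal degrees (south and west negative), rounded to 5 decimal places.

-65.64583, -109.17500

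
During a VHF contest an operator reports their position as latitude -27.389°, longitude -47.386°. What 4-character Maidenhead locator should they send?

Add 180° to longitude and 90° to latitude: 132.61, 62.61.
Field: lon ⌊132.61/20⌋ = 6 → G; lat ⌊62.61/10⌋ = 6 → G.
Square: lon ⌊12.61/2⌋ = 6; lat ⌊2.61/1⌋ = 2.

GG62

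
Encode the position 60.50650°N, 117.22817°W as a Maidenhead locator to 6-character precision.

DP10jm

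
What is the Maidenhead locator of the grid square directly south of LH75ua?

LH74ux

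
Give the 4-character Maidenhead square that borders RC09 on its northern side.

RD00

Latitude square 9; +1 → 10, wraps to 0, carry into field.
Latitude field C = 2; +1 → 3 = D.
The longitude characters are unchanged.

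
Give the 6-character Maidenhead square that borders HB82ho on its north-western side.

HB82gp

Longitude subsquare h = 7; −1 → 6 = g.
Latitude subsquare o = 14; +1 → 15 = p.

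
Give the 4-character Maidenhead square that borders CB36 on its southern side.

CB35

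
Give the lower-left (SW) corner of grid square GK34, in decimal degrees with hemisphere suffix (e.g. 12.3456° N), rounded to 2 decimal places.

14.00° N, 54.00° W

Field G=6, K=10: +6·20° lon, +10·10° lat → SW at lon -60°, lat 10°.
Square 3, 4: +3·2° lon, +4·1° lat → SW at lon -54°, lat 14°.
latitude 14.00° N, longitude 54.00° W.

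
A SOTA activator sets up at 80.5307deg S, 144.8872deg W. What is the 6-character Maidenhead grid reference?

BA79nl

Offset from 180°W / 90°S: lon 35.1128°, lat 9.4693°.
Field: 35.1128/20 → 1 → B, 9.4693/10 → 0 → A; chars BA.
Square: 15.1128/2 → 7, 9.4693/1 → 9; chars 79.
Subsquare: 1.1128/0.0833333 → 13 → n, 0.4693/0.0416667 → 11 → l; chars nl.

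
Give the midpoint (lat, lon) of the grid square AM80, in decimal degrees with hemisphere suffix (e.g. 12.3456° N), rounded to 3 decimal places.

Field A=0, M=12: +0·20° lon, +12·10° lat → SW at lon -180°, lat 30°.
Square 8, 0: +8·2° lon, +0·1° lat → SW at lon -164°, lat 30°.
Cell spans 2° lon × 1° lat. Centre is SW corner plus half of each.
latitude 30.500° N, longitude 163.000° W.

30.500° N, 163.000° W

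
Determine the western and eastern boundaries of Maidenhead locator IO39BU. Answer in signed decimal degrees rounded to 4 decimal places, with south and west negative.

-13.9167, -13.8333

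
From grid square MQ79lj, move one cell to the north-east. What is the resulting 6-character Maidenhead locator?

MQ79mk

Longitude subsquare l = 11; +1 → 12 = m.
Latitude subsquare j = 9; +1 → 10 = k.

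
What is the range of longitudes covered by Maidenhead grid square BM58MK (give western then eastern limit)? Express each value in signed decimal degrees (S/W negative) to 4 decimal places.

-149.0000, -148.9167

Field B=1, M=12: +1·20° lon, +12·10° lat → SW at lon -160°, lat 30°.
Square 5, 8: +5·2° lon, +8·1° lat → SW at lon -150°, lat 38°.
Subsquare m=12, k=10: +12·0.0833333° lon, +10·0.0416667° lat → SW at lon -149°, lat 38.4167°.
Cell spans 0.0833333° lon × 0.0416667° lat.
west -149.0000, east -148.9167.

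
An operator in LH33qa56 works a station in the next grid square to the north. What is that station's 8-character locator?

Latitude extended square 6; +1 → 7.
The longitude characters are unchanged.

LH33qa57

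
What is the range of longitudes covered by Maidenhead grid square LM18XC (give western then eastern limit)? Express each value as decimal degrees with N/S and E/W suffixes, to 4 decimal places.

Field L=11, M=12: +11·20° lon, +12·10° lat → SW at lon 40°, lat 30°.
Square 1, 8: +1·2° lon, +8·1° lat → SW at lon 42°, lat 38°.
Subsquare x=23, c=2: +23·0.0833333° lon, +2·0.0416667° lat → SW at lon 43.9167°, lat 38.0833°.
Cell spans 0.0833333° lon × 0.0416667° lat.
west 43.9167° E, east 44.0000° E.

43.9167° E, 44.0000° E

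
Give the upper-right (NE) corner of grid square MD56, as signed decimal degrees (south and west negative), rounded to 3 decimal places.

Field M=12, D=3: +12·20° lon, +3·10° lat → SW at lon 60°, lat -60°.
Square 5, 6: +5·2° lon, +6·1° lat → SW at lon 70°, lat -54°.
Cell spans 2° lon × 1° lat. NE corner is SW corner plus one full cell.
latitude -53.000, longitude 72.000.

-53.000, 72.000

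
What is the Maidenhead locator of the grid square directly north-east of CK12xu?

CK22av

Longitude subsquare x = 23; +1 → 24, wraps to 0 = a, carry into square.
Longitude square 1; +1 → 2.
Latitude subsquare u = 20; +1 → 21 = v.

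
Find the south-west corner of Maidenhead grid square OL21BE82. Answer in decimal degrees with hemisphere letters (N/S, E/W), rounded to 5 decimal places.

21.17500° N, 104.15000° E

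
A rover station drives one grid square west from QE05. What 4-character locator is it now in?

PE95

Longitude square 0; −1 → -1, wraps to 9, carry into field.
Longitude field Q = 16; −1 → 15 = P.
The latitude characters are unchanged.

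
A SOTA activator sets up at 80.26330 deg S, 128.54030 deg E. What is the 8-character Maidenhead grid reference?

PA49gr46

Offset from 180°W / 90°S: lon 308.54030°, lat 9.73670°.
Field: 308.54030/20 → 15 → P, 9.73670/10 → 0 → A; chars PA.
Square: 8.54030/2 → 4, 9.73670/1 → 9; chars 49.
Subsquare: 0.54030/0.0833333 → 6 → g, 0.73670/0.0416667 → 17 → r; chars gr.
Extended square: 0.04030/0.00833333 → 4, 0.02837/0.00416667 → 6; chars 46.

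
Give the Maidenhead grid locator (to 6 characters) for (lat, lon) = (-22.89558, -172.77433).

AG37oc

Add 180° to longitude and 90° to latitude: 7.2257, 67.1044.
Field: 7.2257/20 → 0 → A, 67.1044/10 → 6 → G; chars AG.
Square: 7.2257/2 → 3, 7.1044/1 → 7; chars 37.
Subsquare: 1.2257/0.0833333 → 14 → o, 0.1044/0.0416667 → 2 → c; chars oc.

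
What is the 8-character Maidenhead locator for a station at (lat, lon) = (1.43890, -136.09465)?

CJ11wk85

Shift to the Maidenhead origin (180°W, 90°S): lon 43.90535, lat 91.43890.
Field: lon ⌊43.90535/20⌋ = 2 → C; lat ⌊91.43890/10⌋ = 9 → J.
Square: lon ⌊3.90535/2⌋ = 1; lat ⌊1.43890/1⌋ = 1.
Subsquare: lon ⌊1.90535/0.0833333⌋ = 22 → w; lat ⌊0.43890/0.0416667⌋ = 10 → k.
Extended square: lon ⌊0.07202/0.00833333⌋ = 8; lat ⌊0.02223/0.00416667⌋ = 5.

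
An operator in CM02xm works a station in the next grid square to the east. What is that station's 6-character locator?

Longitude subsquare x = 23; +1 → 24, wraps to 0 = a, carry into square.
Longitude square 0; +1 → 1.
The latitude characters are unchanged.

CM12am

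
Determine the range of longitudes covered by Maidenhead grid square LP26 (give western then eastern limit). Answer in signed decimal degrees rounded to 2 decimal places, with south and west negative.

44.00, 46.00

Field L=11, P=15: +11·20° lon, +15·10° lat → SW at lon 40°, lat 60°.
Square 2, 6: +2·2° lon, +6·1° lat → SW at lon 44°, lat 66°.
Cell spans 2° lon × 1° lat.
west 44.00, east 46.00.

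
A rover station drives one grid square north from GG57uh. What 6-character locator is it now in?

Latitude subsquare h = 7; +1 → 8 = i.
The longitude characters are unchanged.

GG57ui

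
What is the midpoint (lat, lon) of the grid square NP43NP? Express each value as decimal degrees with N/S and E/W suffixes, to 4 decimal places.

Field N=13, P=15: +13·20° lon, +15·10° lat → SW at lon 80°, lat 60°.
Square 4, 3: +4·2° lon, +3·1° lat → SW at lon 88°, lat 63°.
Subsquare n=13, p=15: +13·0.0833333° lon, +15·0.0416667° lat → SW at lon 89.0833°, lat 63.625°.
Cell spans 0.0833333° lon × 0.0416667° lat. Centre is SW corner plus half of each.
latitude 63.6458° N, longitude 89.1250° E.

63.6458° N, 89.1250° E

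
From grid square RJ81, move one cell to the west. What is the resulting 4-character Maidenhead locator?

Longitude square 8; −1 → 7.
The latitude characters are unchanged.

RJ71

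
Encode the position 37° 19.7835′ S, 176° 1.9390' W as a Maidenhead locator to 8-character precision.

AF12xq60

Offset from 180°W / 90°S: lon 3.96768°, lat 52.67027°.
Field: 3.96768/20 → 0 → A, 52.67027/10 → 5 → F; chars AF.
Square: 3.96768/2 → 1, 2.67027/1 → 2; chars 12.
Subsquare: 1.96768/0.0833333 → 23 → x, 0.67027/0.0416667 → 16 → q; chars xq.
Extended square: 0.05102/0.00833333 → 6, 0.00361/0.00416667 → 0; chars 60.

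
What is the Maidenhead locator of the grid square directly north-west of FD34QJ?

FD34pk

Longitude subsquare q = 16; −1 → 15 = p.
Latitude subsquare j = 9; +1 → 10 = k.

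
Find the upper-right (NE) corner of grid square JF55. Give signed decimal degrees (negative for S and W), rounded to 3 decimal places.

Field J=9, F=5: +9·20° lon, +5·10° lat → SW at lon 0°, lat -40°.
Square 5, 5: +5·2° lon, +5·1° lat → SW at lon 10°, lat -35°.
Cell spans 2° lon × 1° lat. NE corner is SW corner plus one full cell.
latitude -34.000, longitude 12.000.

-34.000, 12.000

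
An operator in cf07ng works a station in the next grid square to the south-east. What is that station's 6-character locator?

CF07of

Longitude subsquare n = 13; +1 → 14 = o.
Latitude subsquare g = 6; −1 → 5 = f.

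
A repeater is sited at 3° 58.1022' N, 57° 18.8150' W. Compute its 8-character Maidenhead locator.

GJ13ix22

Shift to the Maidenhead origin (180°W, 90°S): lon 122.68642, lat 93.96837.
Field: 122.68642/20 → 6 → G, 93.96837/10 → 9 → J; chars GJ.
Square: 2.68642/2 → 1, 3.96837/1 → 3; chars 13.
Subsquare: 0.68642/0.0833333 → 8 → i, 0.96837/0.0416667 → 23 → x; chars ix.
Extended square: 0.01975/0.00833333 → 2, 0.01004/0.00416667 → 2; chars 22.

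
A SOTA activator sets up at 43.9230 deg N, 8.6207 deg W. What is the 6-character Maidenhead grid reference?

Offset from 180°W / 90°S: lon 171.3793°, lat 133.9230°.
Field (20°×10°, letters A–R): 171.3793/20 → 8 → I, 133.9230/10 → 13 → N; chars IN.
Square (2°×1°, digits 0–9): 11.3793/2 → 5, 3.9230/1 → 3; chars 53.
Subsquare (5′×2.5′, letters a–x): 1.3793/0.0833333 → 16 → q, 0.9230/0.0416667 → 22 → w; chars qw.

IN53qw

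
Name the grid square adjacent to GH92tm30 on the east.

Longitude extended square 3; +1 → 4.
The latitude characters are unchanged.

GH92tm40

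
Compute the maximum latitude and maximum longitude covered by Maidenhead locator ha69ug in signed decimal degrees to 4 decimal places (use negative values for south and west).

Field H=7, A=0: +7·20° lon, +0·10° lat → SW at lon -40°, lat -90°.
Square 6, 9: +6·2° lon, +9·1° lat → SW at lon -28°, lat -81°.
Subsquare u=20, g=6: +20·0.0833333° lon, +6·0.0416667° lat → SW at lon -26.3333°, lat -80.75°.
Cell spans 0.0833333° lon × 0.0416667° lat. NE corner is SW corner plus one full cell.
latitude -80.7083, longitude -26.2500.

-80.7083, -26.2500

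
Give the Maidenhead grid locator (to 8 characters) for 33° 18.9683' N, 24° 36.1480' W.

HM73qh75

Shift to the Maidenhead origin (180°W, 90°S): lon 155.39753, lat 123.31614.
Field: lon ⌊155.39753/20⌋ = 7 → H; lat ⌊123.31614/10⌋ = 12 → M.
Square: lon ⌊15.39753/2⌋ = 7; lat ⌊3.31614/1⌋ = 3.
Subsquare: lon ⌊1.39753/0.0833333⌋ = 16 → q; lat ⌊0.31614/0.0416667⌋ = 7 → h.
Extended square: lon ⌊0.06420/0.00833333⌋ = 7; lat ⌊0.02447/0.00416667⌋ = 5.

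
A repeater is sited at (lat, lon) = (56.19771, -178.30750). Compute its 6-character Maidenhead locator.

Shift to the Maidenhead origin (180°W, 90°S): lon 1.6925, lat 146.1977.
Field (20°×10°, letters A–R): lon ⌊1.6925/20⌋ = 0 → A; lat ⌊146.1977/10⌋ = 14 → O.
Square (2°×1°, digits 0–9): lon ⌊1.6925/2⌋ = 0; lat ⌊6.1977/1⌋ = 6.
Subsquare (5′×2.5′, letters a–x): lon ⌊1.6925/0.0833333⌋ = 20 → u; lat ⌊0.1977/0.0416667⌋ = 4 → e.

AO06ue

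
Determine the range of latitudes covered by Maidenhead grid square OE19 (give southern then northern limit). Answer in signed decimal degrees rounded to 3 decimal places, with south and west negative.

-41.000, -40.000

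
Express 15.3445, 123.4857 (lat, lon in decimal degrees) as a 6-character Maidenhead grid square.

PK15ri

Shift to the Maidenhead origin (180°W, 90°S): lon 303.4857, lat 105.3445.
Field: lon ⌊303.4857/20⌋ = 15 → P; lat ⌊105.3445/10⌋ = 10 → K.
Square: lon ⌊3.4857/2⌋ = 1; lat ⌊5.3445/1⌋ = 5.
Subsquare: lon ⌊1.4857/0.0833333⌋ = 17 → r; lat ⌊0.3445/0.0416667⌋ = 8 → i.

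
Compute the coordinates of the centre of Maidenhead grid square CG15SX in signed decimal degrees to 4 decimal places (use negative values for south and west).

-24.0208, -136.4583

Field C=2, G=6: +2·20° lon, +6·10° lat → SW at lon -140°, lat -30°.
Square 1, 5: +1·2° lon, +5·1° lat → SW at lon -138°, lat -25°.
Subsquare s=18, x=23: +18·0.0833333° lon, +23·0.0416667° lat → SW at lon -136.5°, lat -24.0417°.
Cell spans 0.0833333° lon × 0.0416667° lat. Centre is SW corner plus half of each.
latitude -24.0208, longitude -136.4583.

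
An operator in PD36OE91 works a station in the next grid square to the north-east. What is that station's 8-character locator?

Longitude extended square 9; +1 → 10, wraps to 0, carry into subsquare.
Longitude subsquare o = 14; +1 → 15 = p.
Latitude extended square 1; +1 → 2.

PD36pe02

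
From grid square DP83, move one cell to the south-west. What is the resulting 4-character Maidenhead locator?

Longitude square 8; −1 → 7.
Latitude square 3; −1 → 2.

DP72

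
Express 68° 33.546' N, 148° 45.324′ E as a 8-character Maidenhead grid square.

Shift to the Maidenhead origin (180°W, 90°S): lon 328.75540, lat 158.55910.
Field (20°×10°, letters A–R): lon ⌊328.75540/20⌋ = 16 → Q; lat ⌊158.55910/10⌋ = 15 → P.
Square (2°×1°, digits 0–9): lon ⌊8.75540/2⌋ = 4; lat ⌊8.55910/1⌋ = 8.
Subsquare (5′×2.5′, letters a–x): lon ⌊0.75540/0.0833333⌋ = 9 → j; lat ⌊0.55910/0.0416667⌋ = 13 → n.
Extended square (30″×15″, digits 0–9): lon ⌊0.00540/0.00833333⌋ = 0; lat ⌊0.01743/0.00416667⌋ = 4.

QP48jn04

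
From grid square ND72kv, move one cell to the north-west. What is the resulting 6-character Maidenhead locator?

Longitude subsquare k = 10; −1 → 9 = j.
Latitude subsquare v = 21; +1 → 22 = w.

ND72jw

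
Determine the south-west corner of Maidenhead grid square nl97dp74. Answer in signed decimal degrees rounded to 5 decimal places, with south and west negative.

Field N=13, L=11: +13·20° lon, +11·10° lat → SW at lon 80°, lat 20°.
Square 9, 7: +9·2° lon, +7·1° lat → SW at lon 98°, lat 27°.
Subsquare d=3, p=15: +3·0.0833333° lon, +15·0.0416667° lat → SW at lon 98.25°, lat 27.625°.
Extended square 7, 4: +7·0.00833333° lon, +4·0.00416667° lat → SW at lon 98.3083°, lat 27.6417°.
latitude 27.64167, longitude 98.30833.

27.64167, 98.30833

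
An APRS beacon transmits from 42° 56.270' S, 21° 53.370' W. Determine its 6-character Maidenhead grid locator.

HE97bb

Add 180° to longitude and 90° to latitude: 158.1105, 47.0622.
Field: lon ⌊158.1105/20⌋ = 7 → H; lat ⌊47.0622/10⌋ = 4 → E.
Square: lon ⌊18.1105/2⌋ = 9; lat ⌊7.0622/1⌋ = 7.
Subsquare: lon ⌊0.1105/0.0833333⌋ = 1 → b; lat ⌊0.0622/0.0416667⌋ = 1 → b.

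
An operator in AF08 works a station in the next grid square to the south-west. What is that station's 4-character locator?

Longitude square 0; −1 → -1, wraps to 9, carry into field.
Longitude field A = 0; −1 → -1, wraps to 17 = R, wrapping around the antimeridian.
Latitude square 8; −1 → 7.

RF97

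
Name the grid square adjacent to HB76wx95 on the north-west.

Longitude extended square 9; −1 → 8.
Latitude extended square 5; +1 → 6.

HB76wx86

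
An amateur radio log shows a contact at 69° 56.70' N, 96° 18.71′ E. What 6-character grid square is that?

Offset from 180°W / 90°S: lon 276.3118°, lat 159.9450°.
Field: lon ⌊276.3118/20⌋ = 13 → N; lat ⌊159.9450/10⌋ = 15 → P.
Square: lon ⌊16.3118/2⌋ = 8; lat ⌊9.9450/1⌋ = 9.
Subsquare: lon ⌊0.3118/0.0833333⌋ = 3 → d; lat ⌊0.9450/0.0416667⌋ = 22 → w.

NP89dw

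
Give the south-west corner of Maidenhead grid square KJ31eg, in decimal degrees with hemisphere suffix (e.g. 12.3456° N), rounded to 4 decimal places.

Field K=10, J=9: +10·20° lon, +9·10° lat → SW at lon 20°, lat 0°.
Square 3, 1: +3·2° lon, +1·1° lat → SW at lon 26°, lat 1°.
Subsquare e=4, g=6: +4·0.0833333° lon, +6·0.0416667° lat → SW at lon 26.3333°, lat 1.25°.
latitude 1.2500° N, longitude 26.3333° E.

1.2500° N, 26.3333° E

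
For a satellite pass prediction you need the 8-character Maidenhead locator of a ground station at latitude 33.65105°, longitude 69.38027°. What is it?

Add 180° to longitude and 90° to latitude: 249.38027, 123.65105.
Field: 249.38027/20 → 12 → M, 123.65105/10 → 12 → M; chars MM.
Square: 9.38027/2 → 4, 3.65105/1 → 3; chars 43.
Subsquare: 1.38027/0.0833333 → 16 → q, 0.65105/0.0416667 → 15 → p; chars qp.
Extended square: 0.04694/0.00833333 → 5, 0.02605/0.00416667 → 6; chars 56.

MM43qp56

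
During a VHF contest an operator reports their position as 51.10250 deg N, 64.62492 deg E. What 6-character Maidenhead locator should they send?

Offset from 180°W / 90°S: lon 244.6249°, lat 141.1025°.
Field (20°×10°, letters A–R): 244.6249/20 → 12 → M, 141.1025/10 → 14 → O; chars MO.
Square (2°×1°, digits 0–9): 4.6249/2 → 2, 1.1025/1 → 1; chars 21.
Subsquare (5′×2.5′, letters a–x): 0.6249/0.0833333 → 7 → h, 0.1025/0.0416667 → 2 → c; chars hc.

MO21hc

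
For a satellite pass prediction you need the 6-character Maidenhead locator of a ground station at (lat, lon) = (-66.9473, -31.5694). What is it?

HC43fb

Offset from 180°W / 90°S: lon 148.4306°, lat 23.0527°.
Field (20°×10°, letters A–R): lon ⌊148.4306/20⌋ = 7 → H; lat ⌊23.0527/10⌋ = 2 → C.
Square (2°×1°, digits 0–9): lon ⌊8.4306/2⌋ = 4; lat ⌊3.0527/1⌋ = 3.
Subsquare (5′×2.5′, letters a–x): lon ⌊0.4306/0.0833333⌋ = 5 → f; lat ⌊0.0527/0.0416667⌋ = 1 → b.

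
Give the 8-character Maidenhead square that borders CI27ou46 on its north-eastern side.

Longitude extended square 4; +1 → 5.
Latitude extended square 6; +1 → 7.

CI27ou57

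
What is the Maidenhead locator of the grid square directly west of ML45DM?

ML45cm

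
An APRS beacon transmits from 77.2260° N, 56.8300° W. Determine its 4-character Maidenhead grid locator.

GQ17

Add 180° to longitude and 90° to latitude: 123.17, 167.23.
Field (20°×10°, letters A–R): 123.17/20 → 6 → G, 167.23/10 → 16 → Q; chars GQ.
Square (2°×1°, digits 0–9): 3.17/2 → 1, 7.23/1 → 7; chars 17.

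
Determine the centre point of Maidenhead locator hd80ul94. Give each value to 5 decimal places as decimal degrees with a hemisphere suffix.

59.52292° S, 22.25417° W

Field H=7, D=3: +7·20° lon, +3·10° lat → SW at lon -40°, lat -60°.
Square 8, 0: +8·2° lon, +0·1° lat → SW at lon -24°, lat -60°.
Subsquare u=20, l=11: +20·0.0833333° lon, +11·0.0416667° lat → SW at lon -22.3333°, lat -59.5417°.
Extended square 9, 4: +9·0.00833333° lon, +4·0.00416667° lat → SW at lon -22.2583°, lat -59.525°.
Cell spans 0.00833333° lon × 0.00416667° lat. Centre is SW corner plus half of each.
latitude 59.52292° S, longitude 22.25417° W.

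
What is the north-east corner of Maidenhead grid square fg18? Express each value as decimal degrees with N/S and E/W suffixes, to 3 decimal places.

21.000° S, 76.000° W

Field F=5, G=6: +5·20° lon, +6·10° lat → SW at lon -80°, lat -30°.
Square 1, 8: +1·2° lon, +8·1° lat → SW at lon -78°, lat -22°.
Cell spans 2° lon × 1° lat. NE corner is SW corner plus one full cell.
latitude 21.000° S, longitude 76.000° W.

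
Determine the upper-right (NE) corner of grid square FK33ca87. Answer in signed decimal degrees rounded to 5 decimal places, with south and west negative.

13.03333, -73.75833

Field F=5, K=10: +5·20° lon, +10·10° lat → SW at lon -80°, lat 10°.
Square 3, 3: +3·2° lon, +3·1° lat → SW at lon -74°, lat 13°.
Subsquare c=2, a=0: +2·0.0833333° lon, +0·0.0416667° lat → SW at lon -73.8333°, lat 13°.
Extended square 8, 7: +8·0.00833333° lon, +7·0.00416667° lat → SW at lon -73.7667°, lat 13.0292°.
Cell spans 0.00833333° lon × 0.00416667° lat. NE corner is SW corner plus one full cell.
latitude 13.03333, longitude -73.75833.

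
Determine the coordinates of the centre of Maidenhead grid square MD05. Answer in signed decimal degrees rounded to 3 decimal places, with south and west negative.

-54.500, 61.000

Field M=12, D=3: +12·20° lon, +3·10° lat → SW at lon 60°, lat -60°.
Square 0, 5: +0·2° lon, +5·1° lat → SW at lon 60°, lat -55°.
Cell spans 2° lon × 1° lat. Centre is SW corner plus half of each.
latitude -54.500, longitude 61.000.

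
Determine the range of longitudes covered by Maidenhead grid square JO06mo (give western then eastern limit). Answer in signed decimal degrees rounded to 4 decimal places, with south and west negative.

1.0000, 1.0833

Field J=9, O=14: +9·20° lon, +14·10° lat → SW at lon 0°, lat 50°.
Square 0, 6: +0·2° lon, +6·1° lat → SW at lon 0°, lat 56°.
Subsquare m=12, o=14: +12·0.0833333° lon, +14·0.0416667° lat → SW at lon 1°, lat 56.5833°.
Cell spans 0.0833333° lon × 0.0416667° lat.
west 1.0000, east 1.0833.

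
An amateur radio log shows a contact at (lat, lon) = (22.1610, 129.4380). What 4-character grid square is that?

Shift to the Maidenhead origin (180°W, 90°S): lon 309.44, lat 112.16.
Field (20°×10°, letters A–R): lon ⌊309.44/20⌋ = 15 → P; lat ⌊112.16/10⌋ = 11 → L.
Square (2°×1°, digits 0–9): lon ⌊9.44/2⌋ = 4; lat ⌊2.16/1⌋ = 2.

PL42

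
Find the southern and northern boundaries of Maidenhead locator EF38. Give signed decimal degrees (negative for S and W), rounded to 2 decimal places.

Field E=4, F=5: +4·20° lon, +5·10° lat → SW at lon -100°, lat -40°.
Square 3, 8: +3·2° lon, +8·1° lat → SW at lon -94°, lat -32°.
Cell spans 2° lon × 1° lat.
south -32.00, north -31.00.

-32.00, -31.00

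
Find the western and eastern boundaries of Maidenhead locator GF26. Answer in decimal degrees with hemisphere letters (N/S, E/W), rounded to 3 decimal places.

Field G=6, F=5: +6·20° lon, +5·10° lat → SW at lon -60°, lat -40°.
Square 2, 6: +2·2° lon, +6·1° lat → SW at lon -56°, lat -34°.
Cell spans 2° lon × 1° lat.
west 56.000° W, east 54.000° W.

56.000° W, 54.000° W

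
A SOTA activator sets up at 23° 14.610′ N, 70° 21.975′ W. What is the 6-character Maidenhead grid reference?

Shift to the Maidenhead origin (180°W, 90°S): lon 109.6338, lat 113.2435.
Field: lon ⌊109.6338/20⌋ = 5 → F; lat ⌊113.2435/10⌋ = 11 → L.
Square: lon ⌊9.6338/2⌋ = 4; lat ⌊3.2435/1⌋ = 3.
Subsquare: lon ⌊1.6338/0.0833333⌋ = 19 → t; lat ⌊0.2435/0.0416667⌋ = 5 → f.

FL43tf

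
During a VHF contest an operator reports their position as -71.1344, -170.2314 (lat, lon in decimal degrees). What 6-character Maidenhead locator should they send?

Add 180° to longitude and 90° to latitude: 9.7686, 18.8656.
Field: lon ⌊9.7686/20⌋ = 0 → A; lat ⌊18.8656/10⌋ = 1 → B.
Square: lon ⌊9.7686/2⌋ = 4; lat ⌊8.8656/1⌋ = 8.
Subsquare: lon ⌊1.7686/0.0833333⌋ = 21 → v; lat ⌊0.8656/0.0416667⌋ = 20 → u.

AB48vu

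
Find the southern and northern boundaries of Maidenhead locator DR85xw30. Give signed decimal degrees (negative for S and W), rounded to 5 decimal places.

85.91667, 85.92083

Field D=3, R=17: +3·20° lon, +17·10° lat → SW at lon -120°, lat 80°.
Square 8, 5: +8·2° lon, +5·1° lat → SW at lon -104°, lat 85°.
Subsquare x=23, w=22: +23·0.0833333° lon, +22·0.0416667° lat → SW at lon -102.083°, lat 85.9167°.
Extended square 3, 0: +3·0.00833333° lon, +0·0.00416667° lat → SW at lon -102.058°, lat 85.9167°.
Cell spans 0.00833333° lon × 0.00416667° lat.
south 85.91667, north 85.92083.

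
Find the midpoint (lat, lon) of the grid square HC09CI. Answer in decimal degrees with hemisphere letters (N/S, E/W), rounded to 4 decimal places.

60.6458° S, 39.7917° W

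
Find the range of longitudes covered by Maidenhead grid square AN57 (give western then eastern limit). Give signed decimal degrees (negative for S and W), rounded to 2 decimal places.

Field A=0, N=13: +0·20° lon, +13·10° lat → SW at lon -180°, lat 40°.
Square 5, 7: +5·2° lon, +7·1° lat → SW at lon -170°, lat 47°.
Cell spans 2° lon × 1° lat.
west -170.00, east -168.00.

-170.00, -168.00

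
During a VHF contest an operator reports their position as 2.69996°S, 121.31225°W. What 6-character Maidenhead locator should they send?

CI97ih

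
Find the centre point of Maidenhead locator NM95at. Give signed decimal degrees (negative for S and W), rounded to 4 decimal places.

Field N=13, M=12: +13·20° lon, +12·10° lat → SW at lon 80°, lat 30°.
Square 9, 5: +9·2° lon, +5·1° lat → SW at lon 98°, lat 35°.
Subsquare a=0, t=19: +0·0.0833333° lon, +19·0.0416667° lat → SW at lon 98°, lat 35.7917°.
Cell spans 0.0833333° lon × 0.0416667° lat. Centre is SW corner plus half of each.
latitude 35.8125, longitude 98.0417.

35.8125, 98.0417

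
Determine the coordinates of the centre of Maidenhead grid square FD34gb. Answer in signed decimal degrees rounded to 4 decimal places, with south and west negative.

-55.9375, -73.4583

Field F=5, D=3: +5·20° lon, +3·10° lat → SW at lon -80°, lat -60°.
Square 3, 4: +3·2° lon, +4·1° lat → SW at lon -74°, lat -56°.
Subsquare g=6, b=1: +6·0.0833333° lon, +1·0.0416667° lat → SW at lon -73.5°, lat -55.9583°.
Cell spans 0.0833333° lon × 0.0416667° lat. Centre is SW corner plus half of each.
latitude -55.9375, longitude -73.4583.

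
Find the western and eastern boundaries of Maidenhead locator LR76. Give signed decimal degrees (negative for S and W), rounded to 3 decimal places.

Field L=11, R=17: +11·20° lon, +17·10° lat → SW at lon 40°, lat 80°.
Square 7, 6: +7·2° lon, +6·1° lat → SW at lon 54°, lat 86°.
Cell spans 2° lon × 1° lat.
west 54.000, east 56.000.

54.000, 56.000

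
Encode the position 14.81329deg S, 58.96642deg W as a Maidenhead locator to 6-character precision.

GH05me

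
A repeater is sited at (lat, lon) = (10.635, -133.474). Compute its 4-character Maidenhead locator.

Offset from 180°W / 90°S: lon 46.53°, lat 100.64°.
Field: lon ⌊46.53/20⌋ = 2 → C; lat ⌊100.64/10⌋ = 10 → K.
Square: lon ⌊6.53/2⌋ = 3; lat ⌊0.64/1⌋ = 0.

CK30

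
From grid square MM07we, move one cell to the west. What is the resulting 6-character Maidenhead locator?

MM07ve

Longitude subsquare w = 22; −1 → 21 = v.
The latitude characters are unchanged.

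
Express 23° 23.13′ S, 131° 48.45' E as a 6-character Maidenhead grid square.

Add 180° to longitude and 90° to latitude: 311.8075, 66.6145.
Field: 311.8075/20 → 15 → P, 66.6145/10 → 6 → G; chars PG.
Square: 11.8075/2 → 5, 6.6145/1 → 6; chars 56.
Subsquare: 1.8075/0.0833333 → 21 → v, 0.6145/0.0416667 → 14 → o; chars vo.

PG56vo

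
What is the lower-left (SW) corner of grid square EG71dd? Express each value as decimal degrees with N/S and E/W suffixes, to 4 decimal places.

Field E=4, G=6: +4·20° lon, +6·10° lat → SW at lon -100°, lat -30°.
Square 7, 1: +7·2° lon, +1·1° lat → SW at lon -86°, lat -29°.
Subsquare d=3, d=3: +3·0.0833333° lon, +3·0.0416667° lat → SW at lon -85.75°, lat -28.875°.
latitude 28.8750° S, longitude 85.7500° W.

28.8750° S, 85.7500° W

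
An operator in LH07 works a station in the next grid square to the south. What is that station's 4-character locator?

Latitude square 7; −1 → 6.
The longitude characters are unchanged.

LH06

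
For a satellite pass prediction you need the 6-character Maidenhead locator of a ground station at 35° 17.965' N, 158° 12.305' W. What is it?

BM05vh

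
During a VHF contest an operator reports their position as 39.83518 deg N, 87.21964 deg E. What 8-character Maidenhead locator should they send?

Offset from 180°W / 90°S: lon 267.21964°, lat 129.83518°.
Field (20°×10°, letters A–R): lon ⌊267.21964/20⌋ = 13 → N; lat ⌊129.83518/10⌋ = 12 → M.
Square (2°×1°, digits 0–9): lon ⌊7.21964/2⌋ = 3; lat ⌊9.83518/1⌋ = 9.
Subsquare (5′×2.5′, letters a–x): lon ⌊1.21964/0.0833333⌋ = 14 → o; lat ⌊0.83518/0.0416667⌋ = 20 → u.
Extended square (30″×15″, digits 0–9): lon ⌊0.05297/0.00833333⌋ = 6; lat ⌊0.00185/0.00416667⌋ = 0.

NM39ou60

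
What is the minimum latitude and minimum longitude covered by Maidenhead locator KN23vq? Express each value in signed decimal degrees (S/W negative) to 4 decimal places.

43.6667, 25.7500

Field K=10, N=13: +10·20° lon, +13·10° lat → SW at lon 20°, lat 40°.
Square 2, 3: +2·2° lon, +3·1° lat → SW at lon 24°, lat 43°.
Subsquare v=21, q=16: +21·0.0833333° lon, +16·0.0416667° lat → SW at lon 25.75°, lat 43.6667°.
latitude 43.6667, longitude 25.7500.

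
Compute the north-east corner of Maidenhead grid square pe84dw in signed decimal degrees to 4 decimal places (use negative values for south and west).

Field P=15, E=4: +15·20° lon, +4·10° lat → SW at lon 120°, lat -50°.
Square 8, 4: +8·2° lon, +4·1° lat → SW at lon 136°, lat -46°.
Subsquare d=3, w=22: +3·0.0833333° lon, +22·0.0416667° lat → SW at lon 136.25°, lat -45.0833°.
Cell spans 0.0833333° lon × 0.0416667° lat. NE corner is SW corner plus one full cell.
latitude -45.0417, longitude 136.3333.

-45.0417, 136.3333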